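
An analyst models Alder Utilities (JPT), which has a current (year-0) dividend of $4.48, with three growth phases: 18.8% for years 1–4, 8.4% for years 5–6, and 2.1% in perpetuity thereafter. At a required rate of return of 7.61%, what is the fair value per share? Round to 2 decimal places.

$161.67

Three-stage DDM. Project D₁…D_6; terminal Gordon value at t=6 with g = 0.021; discount at r = 0.0761.
D_1 = 5.3222
D_2 = 6.3228
D_3 = 7.5115
D_4 = 8.9237
D_5 = 9.6733
D_6 = 10.4858
TV_6 = 10.7060/(0.0761−0.021) = 194.3016
P₀ = Σ Dₜ/(1+r)ᵗ + TV_6/(1+r)^6 = 161.6750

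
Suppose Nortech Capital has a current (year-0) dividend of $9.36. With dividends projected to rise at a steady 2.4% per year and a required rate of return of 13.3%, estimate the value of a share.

Gordon growth model: P₀ = D₁/(r − g). D₁ = 9.36 × (1 + 0.024) = 9.5846.
P₀ = 9.5846 / (0.133 − 0.024) = 9.5846 / 0.109 = 87.9325

$87.93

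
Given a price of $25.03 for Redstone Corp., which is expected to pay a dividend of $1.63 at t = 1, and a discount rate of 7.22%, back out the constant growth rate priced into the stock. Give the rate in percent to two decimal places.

From P₀ = D₁/(r − g), the implied growth is g = r − D₁/P₀.
g = 0.0722 − 1.63/25.03 = 0.0722 − 0.06512 = 0.00708

0.71%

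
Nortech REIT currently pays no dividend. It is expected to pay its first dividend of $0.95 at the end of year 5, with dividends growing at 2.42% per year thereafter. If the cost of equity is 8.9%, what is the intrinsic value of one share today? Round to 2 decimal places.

$10.42

Deferred-dividend DDM. At t=4 the remaining stream is a growing perpetuity with first payment D_5 = 0.95.
V_4 = D_5/(r−g) = 0.95/(0.089−0.0242) = 14.6605
P₀ = V_4/(1+r)^4 = 14.6605/(1+0.089)^4 = 10.4241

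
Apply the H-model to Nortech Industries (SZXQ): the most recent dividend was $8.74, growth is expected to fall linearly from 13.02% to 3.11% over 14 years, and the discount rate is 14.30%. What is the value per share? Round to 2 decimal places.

H-model: P₀ = D₀[(1+g_L) + H(g_S−g_L)]/(r−g_L), with H = 14/2 = 7.
P₀ = 8.74 × [(1+0.0311) + 7×(0.1302−0.0311)] / (0.143−0.0311)
   = 8.74 × 1.7248 / 0.1119 = 134.7163

$134.72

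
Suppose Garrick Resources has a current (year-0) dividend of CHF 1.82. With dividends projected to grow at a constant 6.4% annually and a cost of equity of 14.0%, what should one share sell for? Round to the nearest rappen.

CHF 25.48

Gordon growth model: P₀ = D₁/(r − g). D₁ = 1.82 × (1 + 0.064) = 1.9365.
P₀ = 1.9365 / (0.14 − 0.064) = 1.9365 / 0.076 = 25.4800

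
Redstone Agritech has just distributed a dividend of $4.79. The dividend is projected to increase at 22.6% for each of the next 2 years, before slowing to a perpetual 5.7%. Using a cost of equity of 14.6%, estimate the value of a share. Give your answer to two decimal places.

$75.71

Two-stage DDM. Project D₁…D_2 at 0.226, terminal growth 0.057, discount at r = 0.146.
D_1 = 5.8725
D_2 = 7.1997
Terminal value at t=2: TV = D_3/(r−g) = 7.6101/(0.146−0.057) = 85.5070
P₀ = 5.8725/(1+0.146)^1 + 7.1997/(1+0.146)^2 + 85.5070/(1+0.146)^2 = 75.7142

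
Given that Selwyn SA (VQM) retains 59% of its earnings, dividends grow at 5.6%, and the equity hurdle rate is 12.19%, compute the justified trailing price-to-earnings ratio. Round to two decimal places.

Payout ratio b = 1 − 0.59 = 0.41.
Justified trailing P/E = b(1+g)/(r−g) = 0.41×(1+0.056)/(0.1219−0.056) = 6.5700

6.57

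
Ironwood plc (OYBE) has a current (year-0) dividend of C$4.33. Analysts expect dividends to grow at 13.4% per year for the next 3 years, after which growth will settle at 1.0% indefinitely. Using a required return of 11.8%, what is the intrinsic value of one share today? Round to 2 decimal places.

C$55.62

Two-stage DDM. Project D₁…D_3 at 0.134, terminal growth 0.01, discount at r = 0.118.
D_1 = 4.9102
D_2 = 5.5682
D_3 = 6.3143
Terminal value at t=3: TV = D_4/(r−g) = 6.3775/(0.118−0.01) = 59.0506
P₀ = 4.9102/(1+0.118)^1 + 5.5682/(1+0.118)^2 + 6.3143/(1+0.118)^3 + 59.0506/(1+0.118)^3 = 55.6224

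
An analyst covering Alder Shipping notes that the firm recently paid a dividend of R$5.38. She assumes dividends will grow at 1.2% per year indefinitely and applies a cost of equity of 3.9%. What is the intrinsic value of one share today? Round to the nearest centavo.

R$201.65

Gordon growth model: P₀ = D₁/(r − g). D₁ = 5.38 × (1 + 0.012) = 5.4446.
P₀ = 5.4446 / (0.039 − 0.012) = 5.4446 / 0.027 = 201.6504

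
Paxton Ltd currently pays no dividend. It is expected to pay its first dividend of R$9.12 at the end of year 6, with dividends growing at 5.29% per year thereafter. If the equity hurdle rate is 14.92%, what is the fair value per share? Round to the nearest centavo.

Deferred-dividend DDM. At t=5 the remaining stream is a growing perpetuity with first payment D_6 = 9.12.
V_5 = D_6/(r−g) = 9.12/(0.1492−0.0529) = 94.7040
P₀ = V_5/(1+r)^5 = 94.7040/(1+0.1492)^5 = 47.2488

R$47.25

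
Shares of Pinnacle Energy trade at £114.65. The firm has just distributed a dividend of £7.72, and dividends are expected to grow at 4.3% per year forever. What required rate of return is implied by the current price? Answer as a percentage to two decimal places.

11.32%

Rearranging the constant-growth DDM: r = D₁/P₀ + g.
D₁ = 7.72 × (1 + 0.043) = 8.0520.
r = 8.0520 / 114.65 + 0.043 = 0.07023 + 0.043 = 0.11323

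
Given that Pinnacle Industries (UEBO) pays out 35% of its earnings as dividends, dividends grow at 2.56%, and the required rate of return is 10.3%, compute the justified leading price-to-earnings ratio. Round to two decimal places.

4.52

Justified leading P/E = b/(r−g) = 0.35/(0.103−0.0256) = 4.5220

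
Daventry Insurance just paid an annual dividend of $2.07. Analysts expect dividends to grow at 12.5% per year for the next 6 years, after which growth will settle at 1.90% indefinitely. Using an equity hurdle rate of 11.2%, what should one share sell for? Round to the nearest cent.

Two-stage DDM. Project D₁…D_6 at 0.125, terminal growth 0.019, discount at r = 0.112.
D_1 = 2.3287
D_2 = 2.6198
D_3 = 2.9473
D_4 = 3.3157
D_5 = 3.7302
D_6 = 4.1965
Terminal value at t=6: TV = D_7/(r−g) = 4.2762/(0.112−0.019) = 45.9808
P₀ = 2.3287/(1+0.112)^1 + 2.6198/(1+0.112)^2 + 2.9473/(1+0.112)^3 + 3.3157/(1+0.112)^4 + 3.7302/(1+0.112)^5 + 4.1965/(1+0.112)^6 + 45.9808/(1+0.112)^6 = 37.2573

$37.26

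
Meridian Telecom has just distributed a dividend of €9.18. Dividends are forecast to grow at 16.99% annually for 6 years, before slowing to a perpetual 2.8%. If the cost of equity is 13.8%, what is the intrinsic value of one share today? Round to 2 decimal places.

€162.01

Two-stage DDM. Project D₁…D_6 at 0.1699, terminal growth 0.028, discount at r = 0.138.
D_1 = 10.7397
D_2 = 12.5644
D_3 = 14.6990
D_4 = 17.1964
D_5 = 20.1181
D_6 = 23.5361
Terminal value at t=6: TV = D_7/(r−g) = 24.1951/(0.138−0.028) = 219.9559
P₀ = 10.7397/(1+0.138)^1 + 12.5644/(1+0.138)^2 + 14.6990/(1+0.138)^3 + 17.1964/(1+0.138)^4 + 20.1181/(1+0.138)^5 + 23.5361/(1+0.138)^6 + 219.9559/(1+0.138)^6 = 162.0139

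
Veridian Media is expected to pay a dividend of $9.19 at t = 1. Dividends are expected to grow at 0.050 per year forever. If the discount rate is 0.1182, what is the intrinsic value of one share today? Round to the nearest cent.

Gordon growth model: P₀ = D₁/(r − g), with D₁ = 9.19 given directly.
P₀ = 9.1900 / (0.1182 − 0.05) = 9.1900 / 0.0682 = 134.7507

$134.75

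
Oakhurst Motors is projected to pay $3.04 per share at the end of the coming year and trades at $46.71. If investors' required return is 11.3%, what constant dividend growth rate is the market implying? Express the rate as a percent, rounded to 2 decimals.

From P₀ = D₁/(r − g), the implied growth is g = r − D₁/P₀.
g = 0.113 − 3.04/46.71 = 0.113 − 0.06508 = 0.04792

4.79%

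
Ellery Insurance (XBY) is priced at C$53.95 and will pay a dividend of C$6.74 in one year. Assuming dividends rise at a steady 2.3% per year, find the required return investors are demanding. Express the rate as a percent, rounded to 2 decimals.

Rearranging the constant-growth DDM: r = D₁/P₀ + g.
r = 6.7400 / 53.95 + 0.023 = 0.12493 + 0.023 = 0.14793

14.79%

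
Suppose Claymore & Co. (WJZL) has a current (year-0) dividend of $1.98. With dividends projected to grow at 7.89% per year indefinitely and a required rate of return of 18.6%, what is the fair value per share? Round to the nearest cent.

Gordon growth model: P₀ = D₁/(r − g). D₁ = 1.98 × (1 + 0.0789) = 2.1362.
P₀ = 2.1362 / (0.186 − 0.0789) = 2.1362 / 0.1071 = 19.9461

$19.95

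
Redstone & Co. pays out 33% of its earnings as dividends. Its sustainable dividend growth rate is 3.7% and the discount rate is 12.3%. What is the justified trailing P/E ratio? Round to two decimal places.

Justified trailing P/E = b(1+g)/(r−g) = 0.33×(1+0.037)/(0.123−0.037) = 3.9792

3.98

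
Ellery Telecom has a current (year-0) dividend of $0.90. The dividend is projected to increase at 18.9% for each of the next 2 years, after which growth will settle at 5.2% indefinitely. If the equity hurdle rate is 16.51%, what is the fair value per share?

$10.57

Two-stage DDM. Project D₁…D_2 at 0.189, terminal growth 0.052, discount at r = 0.1651.
D_1 = 1.0701
D_2 = 1.2723
Terminal value at t=2: TV = D_3/(r−g) = 1.3385/(0.1651−0.052) = 11.8348
P₀ = 1.0701/(1+0.1651)^1 + 1.2723/(1+0.1651)^2 + 11.8348/(1+0.1651)^2 = 10.5741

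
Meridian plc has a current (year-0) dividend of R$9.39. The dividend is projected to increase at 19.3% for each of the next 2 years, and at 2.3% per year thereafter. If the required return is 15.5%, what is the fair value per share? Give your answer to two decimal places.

Two-stage DDM. Project D₁…D_2 at 0.193, terminal growth 0.023, discount at r = 0.155.
D_1 = 11.2023
D_2 = 13.3643
Terminal value at t=2: TV = D_3/(r−g) = 13.6717/(0.155−0.023) = 103.5734
P₀ = 11.2023/(1+0.155)^1 + 13.3643/(1+0.155)^2 + 103.5734/(1+0.155)^2 = 97.3567

R$97.36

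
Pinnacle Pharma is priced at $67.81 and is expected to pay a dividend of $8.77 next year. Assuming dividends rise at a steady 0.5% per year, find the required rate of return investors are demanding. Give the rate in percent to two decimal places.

13.43%

Rearranging the constant-growth DDM: r = D₁/P₀ + g.
r = 8.7700 / 67.81 + 0.005 = 0.12933 + 0.005 = 0.13433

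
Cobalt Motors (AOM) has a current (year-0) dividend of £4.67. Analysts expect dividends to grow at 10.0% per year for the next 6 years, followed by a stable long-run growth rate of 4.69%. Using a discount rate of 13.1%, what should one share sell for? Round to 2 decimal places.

Two-stage DDM. Project D₁…D_6 at 0.1, terminal growth 0.0469, discount at r = 0.131.
D_1 = 5.1370
D_2 = 5.6507
D_3 = 6.2158
D_4 = 6.8373
D_5 = 7.5211
D_6 = 8.2732
Terminal value at t=6: TV = D_7/(r−g) = 8.6612/(0.131−0.0469) = 102.9869
P₀ = 5.1370/(1+0.131)^1 + 5.6507/(1+0.131)^2 + 6.2158/(1+0.131)^3 + 6.8373/(1+0.131)^4 + 7.5211/(1+0.131)^5 + 8.2732/(1+0.131)^6 + 102.9869/(1+0.131)^6 = 74.6561

£74.66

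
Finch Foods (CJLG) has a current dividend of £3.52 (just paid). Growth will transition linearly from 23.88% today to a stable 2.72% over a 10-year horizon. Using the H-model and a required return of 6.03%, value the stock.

H-model: P₀ = D₀[(1+g_L) + H(g_S−g_L)]/(r−g_L), with H = 10/2 = 5.
P₀ = 3.52 × [(1+0.0272) + 5×(0.2388−0.0272)] / (0.0603−0.0272)
   = 3.52 × 2.0852 / 0.0331 = 221.7494

£221.75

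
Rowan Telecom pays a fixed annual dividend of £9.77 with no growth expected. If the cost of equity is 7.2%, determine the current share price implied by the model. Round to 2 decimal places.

Zero-growth DDM (perpetuity): P₀ = D/r = 9.77 / 0.072 = 135.6944

£135.69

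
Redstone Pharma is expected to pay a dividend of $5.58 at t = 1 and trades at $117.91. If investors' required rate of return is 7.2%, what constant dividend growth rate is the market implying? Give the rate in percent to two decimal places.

From P₀ = D₁/(r − g), the implied growth is g = r − D₁/P₀.
g = 0.072 − 5.58/117.91 = 0.072 − 0.04732 = 0.02468

2.47%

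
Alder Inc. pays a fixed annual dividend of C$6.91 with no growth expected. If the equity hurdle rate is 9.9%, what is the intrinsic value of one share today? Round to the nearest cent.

Zero-growth DDM (perpetuity): P₀ = D/r = 6.91 / 0.099 = 69.7980

C$69.80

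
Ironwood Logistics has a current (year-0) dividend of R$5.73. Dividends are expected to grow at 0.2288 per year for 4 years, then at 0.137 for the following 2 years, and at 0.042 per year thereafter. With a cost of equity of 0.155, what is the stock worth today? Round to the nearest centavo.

Three-stage DDM. Project D₁…D_6; terminal Gordon value at t=6 with g = 0.042; discount at r = 0.155.
D_1 = 7.0410
D_2 = 8.6520
D_3 = 10.6316
D_4 = 13.0641
D_5 = 14.8539
D_6 = 16.8889
TV_6 = 17.5982/(0.155−0.042) = 155.7362
P₀ = Σ Dₜ/(1+r)ᵗ + TV_6/(1+r)^6 = 106.7623

R$106.76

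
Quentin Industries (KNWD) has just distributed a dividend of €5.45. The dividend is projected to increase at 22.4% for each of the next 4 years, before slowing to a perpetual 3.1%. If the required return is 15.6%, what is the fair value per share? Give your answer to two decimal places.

Two-stage DDM. Project D₁…D_4 at 0.224, terminal growth 0.031, discount at r = 0.156.
D_1 = 6.6708
D_2 = 8.1651
D_3 = 9.9940
D_4 = 12.2327
Terminal value at t=4: TV = D_5/(r−g) = 12.6119/(0.156−0.031) = 100.8953
P₀ = 6.6708/(1+0.156)^1 + 8.1651/(1+0.156)^2 + 9.9940/(1+0.156)^3 + 12.2327/(1+0.156)^4 + 100.8953/(1+0.156)^4 = 81.6989

€81.70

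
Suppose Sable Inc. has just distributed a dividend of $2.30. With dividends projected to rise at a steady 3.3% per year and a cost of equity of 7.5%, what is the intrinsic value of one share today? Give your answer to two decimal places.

Gordon growth model: P₀ = D₁/(r − g). D₁ = 2.30 × (1 + 0.033) = 2.3759.
P₀ = 2.3759 / (0.075 − 0.033) = 2.3759 / 0.042 = 56.5690

$56.57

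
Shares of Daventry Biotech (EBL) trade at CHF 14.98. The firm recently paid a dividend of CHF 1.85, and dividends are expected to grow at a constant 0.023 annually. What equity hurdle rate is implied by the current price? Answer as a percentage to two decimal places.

14.93%

Rearranging the constant-growth DDM: r = D₁/P₀ + g.
D₁ = 1.85 × (1 + 0.023) = 1.8925.
r = 1.8925 / 14.98 + 0.023 = 0.12634 + 0.023 = 0.14934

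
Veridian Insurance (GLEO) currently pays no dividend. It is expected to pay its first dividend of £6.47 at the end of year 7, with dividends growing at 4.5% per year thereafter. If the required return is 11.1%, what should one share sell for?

Deferred-dividend DDM. At t=6 the remaining stream is a growing perpetuity with first payment D_7 = 6.47.
V_6 = D_7/(r−g) = 6.47/(0.111−0.045) = 98.0303
P₀ = V_6/(1+r)^6 = 98.0303/(1+0.111)^6 = 52.1286

£52.13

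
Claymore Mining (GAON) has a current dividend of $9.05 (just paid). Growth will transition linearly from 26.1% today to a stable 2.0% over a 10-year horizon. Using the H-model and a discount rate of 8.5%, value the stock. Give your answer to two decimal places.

H-model: P₀ = D₀[(1+g_L) + H(g_S−g_L)]/(r−g_L), with H = 10/2 = 5.
P₀ = 9.05 × [(1+0.02) + 5×(0.261−0.02)] / (0.085−0.02)
   = 9.05 × 2.2250 / 0.065 = 309.7885

$309.79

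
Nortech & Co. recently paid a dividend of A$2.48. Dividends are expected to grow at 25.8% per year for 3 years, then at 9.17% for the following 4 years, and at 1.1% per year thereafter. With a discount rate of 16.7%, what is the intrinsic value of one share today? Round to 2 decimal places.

A$34.63

Three-stage DDM. Project D₁…D_7; terminal Gordon value at t=7 with g = 0.011; discount at r = 0.167.
D_1 = 3.1198
D_2 = 3.9248
D_3 = 4.9373
D_4 = 5.3901
D_5 = 5.8844
D_6 = 6.4240
D_7 = 7.0130
TV_7 = 7.0902/(0.167−0.011) = 45.4499
P₀ = Σ Dₜ/(1+r)ᵗ + TV_7/(1+r)^7 = 34.6271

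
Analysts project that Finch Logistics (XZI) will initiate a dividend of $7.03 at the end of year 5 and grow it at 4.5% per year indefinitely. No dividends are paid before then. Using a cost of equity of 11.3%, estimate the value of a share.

$67.37

Deferred-dividend DDM. At t=4 the remaining stream is a growing perpetuity with first payment D_5 = 7.03.
V_4 = D_5/(r−g) = 7.03/(0.113−0.045) = 103.3824
P₀ = V_4/(1+r)^4 = 103.3824/(1+0.113)^4 = 67.3699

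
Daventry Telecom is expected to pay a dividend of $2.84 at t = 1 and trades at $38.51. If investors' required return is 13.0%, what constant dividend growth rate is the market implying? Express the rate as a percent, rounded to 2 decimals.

From P₀ = D₁/(r − g), the implied growth is g = r − D₁/P₀.
g = 0.13 − 2.84/38.51 = 0.13 − 0.07375 = 0.05625

5.63%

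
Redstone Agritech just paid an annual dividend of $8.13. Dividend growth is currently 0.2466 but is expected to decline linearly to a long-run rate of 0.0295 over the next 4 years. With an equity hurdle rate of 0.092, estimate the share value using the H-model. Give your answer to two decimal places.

$190.40

H-model: P₀ = D₀[(1+g_L) + H(g_S−g_L)]/(r−g_L), with H = 4/2 = 2.
P₀ = 8.13 × [(1+0.0295) + 2×(0.2466−0.0295)] / (0.092−0.0295)
   = 8.13 × 1.4637 / 0.0625 = 190.3981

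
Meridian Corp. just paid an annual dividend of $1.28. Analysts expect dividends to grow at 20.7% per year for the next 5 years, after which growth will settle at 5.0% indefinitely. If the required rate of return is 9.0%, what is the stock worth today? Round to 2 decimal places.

$64.72

Two-stage DDM. Project D₁…D_5 at 0.207, terminal growth 0.05, discount at r = 0.09.
D_1 = 1.5450
D_2 = 1.8648
D_3 = 2.2508
D_4 = 2.7167
D_5 = 3.2790
Terminal value at t=5: TV = D_6/(r−g) = 3.4430/(0.09−0.05) = 86.0747
P₀ = 1.5450/(1+0.09)^1 + 1.8648/(1+0.09)^2 + 2.2508/(1+0.09)^3 + 2.7167/(1+0.09)^4 + 3.2790/(1+0.09)^5 + 86.0747/(1+0.09)^5 = 64.7233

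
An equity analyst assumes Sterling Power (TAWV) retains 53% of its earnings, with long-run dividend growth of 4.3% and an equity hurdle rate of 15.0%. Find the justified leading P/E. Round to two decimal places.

4.39

Payout ratio b = 1 − 0.53 = 0.47.
Justified leading P/E = b/(r−g) = 0.47/(0.15−0.043) = 4.3925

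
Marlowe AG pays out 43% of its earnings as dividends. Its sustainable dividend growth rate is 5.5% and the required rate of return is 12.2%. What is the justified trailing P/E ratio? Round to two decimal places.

6.77

Justified trailing P/E = b(1+g)/(r−g) = 0.43×(1+0.055)/(0.122−0.055) = 6.7709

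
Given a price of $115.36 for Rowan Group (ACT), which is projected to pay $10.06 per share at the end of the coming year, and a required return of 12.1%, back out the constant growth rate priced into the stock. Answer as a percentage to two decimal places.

3.38%

From P₀ = D₁/(r − g), the implied growth is g = r − D₁/P₀.
g = 0.121 − 10.06/115.36 = 0.121 − 0.08721 = 0.03379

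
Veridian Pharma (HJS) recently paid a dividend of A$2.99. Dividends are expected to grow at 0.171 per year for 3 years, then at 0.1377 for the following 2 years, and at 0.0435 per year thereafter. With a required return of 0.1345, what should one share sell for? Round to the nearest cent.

Three-stage DDM. Project D₁…D_5; terminal Gordon value at t=5 with g = 0.0435; discount at r = 0.1345.
D_1 = 3.5013
D_2 = 4.1000
D_3 = 4.8011
D_4 = 5.4622
D_5 = 6.2144
TV_5 = 6.4847/(0.1345−0.0435) = 71.2604
P₀ = Σ Dₜ/(1+r)ᵗ + TV_5/(1+r)^5 = 54.0798

A$54.08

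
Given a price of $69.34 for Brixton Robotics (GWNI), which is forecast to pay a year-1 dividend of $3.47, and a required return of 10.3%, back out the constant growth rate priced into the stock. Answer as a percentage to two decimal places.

From P₀ = D₁/(r − g), the implied growth is g = r − D₁/P₀.
g = 0.103 − 3.47/69.34 = 0.103 − 0.05004 = 0.05296

5.30%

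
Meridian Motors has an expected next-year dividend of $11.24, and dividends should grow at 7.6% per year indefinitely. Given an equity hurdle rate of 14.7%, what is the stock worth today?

Gordon growth model: P₀ = D₁/(r − g), with D₁ = 11.24 given directly.
P₀ = 11.2400 / (0.147 − 0.076) = 11.2400 / 0.071 = 158.3099

$158.31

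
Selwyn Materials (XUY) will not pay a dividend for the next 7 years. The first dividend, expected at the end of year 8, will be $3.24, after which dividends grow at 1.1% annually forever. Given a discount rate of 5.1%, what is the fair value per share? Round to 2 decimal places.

$57.18

Deferred-dividend DDM. At t=7 the remaining stream is a growing perpetuity with first payment D_8 = 3.24.
V_7 = D_8/(r−g) = 3.24/(0.051−0.011) = 81.0000
P₀ = V_7/(1+r)^7 = 81.0000/(1+0.051)^7 = 57.1829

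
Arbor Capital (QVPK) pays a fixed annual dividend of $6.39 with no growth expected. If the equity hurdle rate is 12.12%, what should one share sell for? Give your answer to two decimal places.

Zero-growth DDM (perpetuity): P₀ = D/r = 6.39 / 0.1212 = 52.7228

$52.72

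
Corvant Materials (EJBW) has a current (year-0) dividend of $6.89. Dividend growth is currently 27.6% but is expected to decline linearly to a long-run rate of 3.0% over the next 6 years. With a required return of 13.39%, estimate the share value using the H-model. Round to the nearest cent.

$117.24

H-model: P₀ = D₀[(1+g_L) + H(g_S−g_L)]/(r−g_L), with H = 6/2 = 3.
P₀ = 6.89 × [(1+0.03) + 3×(0.276−0.03)] / (0.1339−0.03)
   = 6.89 × 1.7680 / 0.1039 = 117.2427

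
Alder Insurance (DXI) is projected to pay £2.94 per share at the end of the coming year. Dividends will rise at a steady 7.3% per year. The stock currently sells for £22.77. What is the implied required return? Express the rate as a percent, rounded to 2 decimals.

20.21%

Rearranging the constant-growth DDM: r = D₁/P₀ + g.
r = 2.9400 / 22.77 + 0.073 = 0.12912 + 0.073 = 0.20212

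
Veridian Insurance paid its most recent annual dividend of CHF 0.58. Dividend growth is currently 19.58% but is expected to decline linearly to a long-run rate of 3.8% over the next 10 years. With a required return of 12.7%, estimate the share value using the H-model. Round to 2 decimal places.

CHF 11.91

H-model: P₀ = D₀[(1+g_L) + H(g_S−g_L)]/(r−g_L), with H = 10/2 = 5.
P₀ = 0.58 × [(1+0.038) + 5×(0.1958−0.038)] / (0.127−0.038)
   = 0.58 × 1.8270 / 0.089 = 11.9063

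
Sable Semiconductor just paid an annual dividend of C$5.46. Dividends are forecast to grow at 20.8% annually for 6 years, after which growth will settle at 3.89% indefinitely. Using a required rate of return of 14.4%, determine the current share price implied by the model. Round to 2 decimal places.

Two-stage DDM. Project D₁…D_6 at 0.208, terminal growth 0.0389, discount at r = 0.144.
D_1 = 6.5957
D_2 = 7.9676
D_3 = 9.6248
D_4 = 11.6268
D_5 = 14.0452
D_6 = 16.9666
Terminal value at t=6: TV = D_7/(r−g) = 17.6266/(0.144−0.0389) = 167.7124
P₀ = 6.5957/(1+0.144)^1 + 7.9676/(1+0.144)^2 + 9.6248/(1+0.144)^3 + 11.6268/(1+0.144)^4 + 14.0452/(1+0.144)^5 + 16.9666/(1+0.144)^6 + 167.7124/(1+0.144)^6 = 114.6258

C$114.63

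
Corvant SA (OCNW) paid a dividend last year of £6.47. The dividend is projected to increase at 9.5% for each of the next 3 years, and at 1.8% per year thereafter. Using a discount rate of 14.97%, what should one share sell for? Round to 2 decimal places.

£60.83

Two-stage DDM. Project D₁…D_3 at 0.095, terminal growth 0.018, discount at r = 0.1497.
D_1 = 7.0846
D_2 = 7.7577
D_3 = 8.4947
Terminal value at t=3: TV = D_4/(r−g) = 8.6476/(0.1497−0.018) = 65.6612
P₀ = 7.0846/(1+0.1497)^1 + 7.7577/(1+0.1497)^2 + 8.4947/(1+0.1497)^3 + 65.6612/(1+0.1497)^3 = 60.8280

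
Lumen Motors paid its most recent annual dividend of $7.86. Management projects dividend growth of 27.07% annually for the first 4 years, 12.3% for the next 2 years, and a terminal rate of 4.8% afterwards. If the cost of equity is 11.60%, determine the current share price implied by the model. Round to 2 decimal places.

Three-stage DDM. Project D₁…D_6; terminal Gordon value at t=6 with g = 0.048; discount at r = 0.116.
D_1 = 9.9877
D_2 = 12.6914
D_3 = 16.1269
D_4 = 20.4925
D_5 = 23.0131
D_6 = 25.8437
TV_6 = 27.0842/(0.116−0.048) = 398.2966
P₀ = Σ Dₜ/(1+r)ᵗ + TV_6/(1+r)^6 = 276.7928

$276.79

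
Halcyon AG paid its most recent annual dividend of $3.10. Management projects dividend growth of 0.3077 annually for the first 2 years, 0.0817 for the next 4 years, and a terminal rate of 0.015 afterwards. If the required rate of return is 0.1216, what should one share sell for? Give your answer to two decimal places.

Three-stage DDM. Project D₁…D_6; terminal Gordon value at t=6 with g = 0.015; discount at r = 0.1216.
D_1 = 4.0539
D_2 = 5.3012
D_3 = 5.7344
D_4 = 6.2029
D_5 = 6.7096
D_6 = 7.2578
TV_6 = 7.3667/(0.1216−0.015) = 69.1057
P₀ = Σ Dₜ/(1+r)ᵗ + TV_6/(1+r)^6 = 57.9505

$57.95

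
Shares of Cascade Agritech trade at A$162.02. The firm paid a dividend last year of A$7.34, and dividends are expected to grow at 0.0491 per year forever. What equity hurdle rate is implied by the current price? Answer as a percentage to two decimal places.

Rearranging the constant-growth DDM: r = D₁/P₀ + g.
D₁ = 7.34 × (1 + 0.0491) = 7.7004.
r = 7.7004 / 162.02 + 0.0491 = 0.04753 + 0.0491 = 0.09663

9.66%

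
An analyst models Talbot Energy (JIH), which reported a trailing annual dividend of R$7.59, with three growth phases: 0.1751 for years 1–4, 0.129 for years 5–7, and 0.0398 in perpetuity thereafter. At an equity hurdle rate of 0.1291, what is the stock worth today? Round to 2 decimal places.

Three-stage DDM. Project D₁…D_7; terminal Gordon value at t=7 with g = 0.0398; discount at r = 0.1291.
D_1 = 8.9190
D_2 = 10.4807
D_3 = 12.3159
D_4 = 14.4724
D_5 = 16.3394
D_6 = 18.4471
D_7 = 20.8268
TV_7 = 21.6557/(0.1291−0.0398) = 242.5053
P₀ = Σ Dₜ/(1+r)ᵗ + TV_7/(1+r)^7 = 163.9456

R$163.95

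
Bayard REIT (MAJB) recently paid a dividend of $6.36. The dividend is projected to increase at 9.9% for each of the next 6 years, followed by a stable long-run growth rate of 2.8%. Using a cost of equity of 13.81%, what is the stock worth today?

Two-stage DDM. Project D₁…D_6 at 0.099, terminal growth 0.028, discount at r = 0.1381.
D_1 = 6.9896
D_2 = 7.6816
D_3 = 8.4421
D_4 = 9.2779
D_5 = 10.1964
D_6 = 11.2058
Terminal value at t=6: TV = D_7/(r−g) = 11.5196/(0.1381−0.028) = 104.6283
P₀ = 6.9896/(1+0.1381)^1 + 7.6816/(1+0.1381)^2 + 8.4421/(1+0.1381)^3 + 9.2779/(1+0.1381)^4 + 10.1964/(1+0.1381)^5 + 11.2058/(1+0.1381)^6 + 104.6283/(1+0.1381)^6 = 81.9721

$81.97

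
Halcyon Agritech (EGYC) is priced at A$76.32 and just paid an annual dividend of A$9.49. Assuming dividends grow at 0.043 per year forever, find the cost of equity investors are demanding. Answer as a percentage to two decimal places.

Rearranging the constant-growth DDM: r = D₁/P₀ + g.
D₁ = 9.49 × (1 + 0.043) = 9.8981.
r = 9.8981 / 76.32 + 0.043 = 0.12969 + 0.043 = 0.17269

17.27%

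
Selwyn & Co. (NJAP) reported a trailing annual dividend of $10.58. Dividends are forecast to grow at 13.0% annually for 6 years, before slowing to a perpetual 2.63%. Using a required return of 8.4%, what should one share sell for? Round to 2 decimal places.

Two-stage DDM. Project D₁…D_6 at 0.13, terminal growth 0.0263, discount at r = 0.084.
D_1 = 11.9554
D_2 = 13.5096
D_3 = 15.2659
D_4 = 17.2504
D_5 = 19.4930
D_6 = 22.0270
Terminal value at t=6: TV = D_7/(r−g) = 22.6064/(0.084−0.0263) = 391.7914
P₀ = 11.9554/(1+0.084)^1 + 13.5096/(1+0.084)^2 + 15.2659/(1+0.084)^3 + 17.2504/(1+0.084)^4 + 19.4930/(1+0.084)^5 + 22.0270/(1+0.084)^6 + 391.7914/(1+0.084)^6 = 315.0830

$315.08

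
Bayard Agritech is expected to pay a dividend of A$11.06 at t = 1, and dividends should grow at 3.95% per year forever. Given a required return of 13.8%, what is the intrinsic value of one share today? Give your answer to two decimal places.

A$112.28

Gordon growth model: P₀ = D₁/(r − g), with D₁ = 11.06 given directly.
P₀ = 11.0600 / (0.138 − 0.0395) = 11.0600 / 0.0985 = 112.2843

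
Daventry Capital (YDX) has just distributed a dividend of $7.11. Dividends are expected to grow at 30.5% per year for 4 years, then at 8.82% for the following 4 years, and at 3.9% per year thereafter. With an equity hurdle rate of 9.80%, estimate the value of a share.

Three-stage DDM. Project D₁…D_8; terminal Gordon value at t=8 with g = 0.039; discount at r = 0.098.
D_1 = 9.2785
D_2 = 12.1085
D_3 = 15.8016
D_4 = 20.6211
D_5 = 22.4399
D_6 = 24.4191
D_7 = 26.5728
D_8 = 28.9166
TV_8 = 30.0443/(0.098−0.039) = 509.2254
P₀ = Σ Dₜ/(1+r)ᵗ + TV_8/(1+r)^8 = 341.1540

$341.15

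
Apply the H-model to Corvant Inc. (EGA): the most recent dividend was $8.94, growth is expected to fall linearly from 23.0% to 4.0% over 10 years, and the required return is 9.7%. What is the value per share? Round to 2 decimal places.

H-model: P₀ = D₀[(1+g_L) + H(g_S−g_L)]/(r−g_L), with H = 10/2 = 5.
P₀ = 8.94 × [(1+0.04) + 5×(0.23−0.04)] / (0.097−0.04)
   = 8.94 × 1.9900 / 0.057 = 312.1158

$312.12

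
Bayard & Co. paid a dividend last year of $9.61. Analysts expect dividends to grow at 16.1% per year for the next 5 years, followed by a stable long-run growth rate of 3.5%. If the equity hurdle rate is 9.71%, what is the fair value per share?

$269.70

Two-stage DDM. Project D₁…D_5 at 0.161, terminal growth 0.035, discount at r = 0.0971.
D_1 = 11.1572
D_2 = 12.9535
D_3 = 15.0390
D_4 = 17.4603
D_5 = 20.2714
Terminal value at t=5: TV = D_6/(r−g) = 20.9809/(0.0971−0.035) = 337.8572
P₀ = 11.1572/(1+0.0971)^1 + 12.9535/(1+0.0971)^2 + 15.0390/(1+0.0971)^3 + 17.4603/(1+0.0971)^4 + 20.2714/(1+0.0971)^5 + 337.8572/(1+0.0971)^5 = 269.6972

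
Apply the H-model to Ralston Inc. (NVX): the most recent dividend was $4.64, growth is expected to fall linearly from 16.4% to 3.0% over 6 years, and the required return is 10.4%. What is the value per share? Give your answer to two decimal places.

$89.79

H-model: P₀ = D₀[(1+g_L) + H(g_S−g_L)]/(r−g_L), with H = 6/2 = 3.
P₀ = 4.64 × [(1+0.03) + 3×(0.164−0.03)] / (0.104−0.03)
   = 4.64 × 1.4320 / 0.074 = 89.7903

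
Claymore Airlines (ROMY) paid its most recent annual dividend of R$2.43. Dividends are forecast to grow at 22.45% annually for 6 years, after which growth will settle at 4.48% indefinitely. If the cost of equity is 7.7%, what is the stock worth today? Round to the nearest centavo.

R$193.71

Two-stage DDM. Project D₁…D_6 at 0.2245, terminal growth 0.0448, discount at r = 0.077.
D_1 = 2.9755
D_2 = 3.6435
D_3 = 4.4615
D_4 = 5.4631
D_5 = 6.6896
D_6 = 8.1914
Terminal value at t=6: TV = D_7/(r−g) = 8.5584/(0.077−0.0448) = 265.7886
P₀ = 2.9755/(1+0.077)^1 + 3.6435/(1+0.077)^2 + 4.4615/(1+0.077)^3 + 5.4631/(1+0.077)^4 + 6.6896/(1+0.077)^5 + 8.1914/(1+0.077)^6 + 265.7886/(1+0.077)^6 = 193.7121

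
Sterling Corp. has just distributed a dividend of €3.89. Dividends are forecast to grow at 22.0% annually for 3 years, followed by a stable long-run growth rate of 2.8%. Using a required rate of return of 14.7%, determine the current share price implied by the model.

Two-stage DDM. Project D₁…D_3 at 0.22, terminal growth 0.028, discount at r = 0.147.
D_1 = 4.7458
D_2 = 5.7899
D_3 = 7.0636
Terminal value at t=3: TV = D_4/(r−g) = 7.2614/(0.147−0.028) = 61.0204
P₀ = 4.7458/(1+0.147)^1 + 5.7899/(1+0.147)^2 + 7.0636/(1+0.147)^3 + 61.0204/(1+0.147)^3 = 53.6571

€53.66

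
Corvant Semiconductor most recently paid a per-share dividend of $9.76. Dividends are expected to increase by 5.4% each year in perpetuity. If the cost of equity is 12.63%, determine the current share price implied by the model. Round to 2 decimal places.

Gordon growth model: P₀ = D₁/(r − g). D₁ = 9.76 × (1 + 0.054) = 10.2870.
P₀ = 10.2870 / (0.1263 − 0.054) = 10.2870 / 0.0723 = 142.2827

$142.28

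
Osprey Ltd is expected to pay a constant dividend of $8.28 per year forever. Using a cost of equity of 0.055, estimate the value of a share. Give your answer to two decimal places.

Zero-growth DDM (perpetuity): P₀ = D/r = 8.28 / 0.055 = 150.5455

$150.55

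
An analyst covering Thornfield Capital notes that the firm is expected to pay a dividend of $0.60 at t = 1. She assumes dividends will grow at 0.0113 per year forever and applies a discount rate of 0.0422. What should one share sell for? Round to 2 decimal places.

Gordon growth model: P₀ = D₁/(r − g), with D₁ = 0.60 given directly.
P₀ = 0.6000 / (0.0422 − 0.0113) = 0.6000 / 0.0309 = 19.4175

$19.42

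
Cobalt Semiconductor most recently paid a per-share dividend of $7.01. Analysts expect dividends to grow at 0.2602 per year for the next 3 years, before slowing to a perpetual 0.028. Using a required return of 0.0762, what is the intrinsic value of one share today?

Two-stage DDM. Project D₁…D_3 at 0.2602, terminal growth 0.028, discount at r = 0.0762.
D_1 = 8.8340
D_2 = 11.1326
D_3 = 14.0293
Terminal value at t=3: TV = D_4/(r−g) = 14.4221/(0.0762−0.028) = 299.2144
P₀ = 8.8340/(1+0.0762)^1 + 11.1326/(1+0.0762)^2 + 14.0293/(1+0.0762)^3 + 299.2144/(1+0.0762)^3 = 269.1268

$269.13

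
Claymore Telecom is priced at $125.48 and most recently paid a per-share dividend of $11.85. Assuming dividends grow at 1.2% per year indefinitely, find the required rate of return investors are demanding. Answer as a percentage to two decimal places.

Rearranging the constant-growth DDM: r = D₁/P₀ + g.
D₁ = 11.85 × (1 + 0.012) = 11.9922.
r = 11.9922 / 125.48 + 0.012 = 0.09557 + 0.012 = 0.10757

10.76%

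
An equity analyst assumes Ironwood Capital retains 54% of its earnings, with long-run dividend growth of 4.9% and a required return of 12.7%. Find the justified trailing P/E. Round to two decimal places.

6.19

Payout ratio b = 1 − 0.54 = 0.46.
Justified trailing P/E = b(1+g)/(r−g) = 0.46×(1+0.049)/(0.127−0.049) = 6.1864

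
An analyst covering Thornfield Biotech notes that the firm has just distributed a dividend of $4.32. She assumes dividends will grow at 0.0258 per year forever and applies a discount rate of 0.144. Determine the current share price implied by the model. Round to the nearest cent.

Gordon growth model: P₀ = D₁/(r − g). D₁ = 4.32 × (1 + 0.0258) = 4.4315.
P₀ = 4.4315 / (0.144 − 0.0258) = 4.4315 / 0.1182 = 37.4912

$37.49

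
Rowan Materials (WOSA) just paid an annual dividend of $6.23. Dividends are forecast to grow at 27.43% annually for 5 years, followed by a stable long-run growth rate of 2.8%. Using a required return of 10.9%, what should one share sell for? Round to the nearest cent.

Two-stage DDM. Project D₁…D_5 at 0.2743, terminal growth 0.028, discount at r = 0.109.
D_1 = 7.9389
D_2 = 10.1165
D_3 = 12.8915
D_4 = 16.4276
D_5 = 20.9337
Terminal value at t=5: TV = D_6/(r−g) = 21.5199/(0.109−0.028) = 265.6774
P₀ = 7.9389/(1+0.109)^1 + 10.1165/(1+0.109)^2 + 12.8915/(1+0.109)^3 + 16.4276/(1+0.109)^4 + 20.9337/(1+0.109)^5 + 265.6774/(1+0.109)^5 = 206.5543

$206.55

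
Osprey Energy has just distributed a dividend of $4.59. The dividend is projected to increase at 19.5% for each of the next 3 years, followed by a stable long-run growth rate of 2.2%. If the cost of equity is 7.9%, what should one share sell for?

Two-stage DDM. Project D₁…D_3 at 0.195, terminal growth 0.022, discount at r = 0.079.
D_1 = 5.4851
D_2 = 6.5546
D_3 = 7.8328
Terminal value at t=3: TV = D_4/(r−g) = 8.0051/(0.079−0.022) = 140.4405
P₀ = 5.4851/(1+0.079)^1 + 6.5546/(1+0.079)^2 + 7.8328/(1+0.079)^3 + 140.4405/(1+0.079)^3 = 128.7451

$128.75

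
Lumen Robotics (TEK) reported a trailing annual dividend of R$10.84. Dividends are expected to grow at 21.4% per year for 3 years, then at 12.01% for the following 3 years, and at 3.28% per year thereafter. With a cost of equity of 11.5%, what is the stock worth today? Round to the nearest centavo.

Three-stage DDM. Project D₁…D_6; terminal Gordon value at t=6 with g = 0.0328; discount at r = 0.115.
D_1 = 13.1598
D_2 = 15.9759
D_3 = 19.3948
D_4 = 21.7241
D_5 = 24.3332
D_6 = 27.2556
TV_6 = 28.1496/(0.115−0.0328) = 342.4523
P₀ = Σ Dₜ/(1+r)ᵗ + TV_6/(1+r)^6 = 259.2213

R$259.22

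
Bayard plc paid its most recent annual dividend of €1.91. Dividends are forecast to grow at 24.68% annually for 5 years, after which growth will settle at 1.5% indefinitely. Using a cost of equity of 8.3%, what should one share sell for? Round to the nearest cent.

€72.52

Two-stage DDM. Project D₁…D_5 at 0.2468, terminal growth 0.015, discount at r = 0.083.
D_1 = 2.3814
D_2 = 2.9691
D_3 = 3.7019
D_4 = 4.6155
D_5 = 5.7546
Terminal value at t=5: TV = D_6/(r−g) = 5.8409/(0.083−0.015) = 85.8963
P₀ = 2.3814/(1+0.083)^1 + 2.9691/(1+0.083)^2 + 3.7019/(1+0.083)^3 + 4.6155/(1+0.083)^4 + 5.7546/(1+0.083)^5 + 85.8963/(1+0.083)^5 = 72.5167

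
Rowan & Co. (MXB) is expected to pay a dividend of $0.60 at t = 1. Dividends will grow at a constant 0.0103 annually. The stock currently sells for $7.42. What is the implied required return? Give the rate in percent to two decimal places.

9.12%

Rearranging the constant-growth DDM: r = D₁/P₀ + g.
r = 0.6000 / 7.42 + 0.0103 = 0.08086 + 0.0103 = 0.09116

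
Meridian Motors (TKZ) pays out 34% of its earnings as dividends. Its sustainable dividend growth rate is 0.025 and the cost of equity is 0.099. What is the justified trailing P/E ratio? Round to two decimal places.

4.71

Justified trailing P/E = b(1+g)/(r−g) = 0.34×(1+0.025)/(0.099−0.025) = 4.7095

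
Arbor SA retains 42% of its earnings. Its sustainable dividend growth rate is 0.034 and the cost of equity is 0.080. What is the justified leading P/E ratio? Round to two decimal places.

Payout ratio b = 1 − 0.42 = 0.58.
Justified leading P/E = b/(r−g) = 0.58/(0.08−0.034) = 12.6087

12.61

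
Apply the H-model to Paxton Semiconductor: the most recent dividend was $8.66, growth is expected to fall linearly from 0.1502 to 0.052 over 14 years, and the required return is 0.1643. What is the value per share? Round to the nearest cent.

H-model: P₀ = D₀[(1+g_L) + H(g_S−g_L)]/(r−g_L), with H = 14/2 = 7.
P₀ = 8.66 × [(1+0.052) + 7×(0.1502−0.052)] / (0.1643−0.052)
   = 8.66 × 1.7394 / 0.1123 = 134.1336

$134.13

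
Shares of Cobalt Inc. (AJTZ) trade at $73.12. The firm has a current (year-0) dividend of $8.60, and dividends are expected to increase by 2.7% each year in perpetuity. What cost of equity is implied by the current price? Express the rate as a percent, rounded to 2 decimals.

14.78%

Rearranging the constant-growth DDM: r = D₁/P₀ + g.
D₁ = 8.60 × (1 + 0.027) = 8.8322.
r = 8.8322 / 73.12 + 0.027 = 0.12079 + 0.027 = 0.14779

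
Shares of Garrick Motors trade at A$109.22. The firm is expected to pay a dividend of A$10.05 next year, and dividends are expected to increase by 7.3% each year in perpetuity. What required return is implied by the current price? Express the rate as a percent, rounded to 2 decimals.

Rearranging the constant-growth DDM: r = D₁/P₀ + g.
r = 10.0500 / 109.22 + 0.073 = 0.09202 + 0.073 = 0.16502

16.50%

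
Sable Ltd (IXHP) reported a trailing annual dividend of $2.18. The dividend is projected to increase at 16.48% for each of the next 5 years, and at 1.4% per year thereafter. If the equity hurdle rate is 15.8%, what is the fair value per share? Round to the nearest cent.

$26.90

Two-stage DDM. Project D₁…D_5 at 0.1648, terminal growth 0.014, discount at r = 0.158.
D_1 = 2.5393
D_2 = 2.9577
D_3 = 3.4452
D_4 = 4.0129
D_5 = 4.6743
Terminal value at t=5: TV = D_6/(r−g) = 4.7397/(0.158−0.014) = 32.9146
P₀ = 2.5393/(1+0.158)^1 + 2.9577/(1+0.158)^2 + 3.4452/(1+0.158)^3 + 4.0129/(1+0.158)^4 + 4.6743/(1+0.158)^5 + 32.9146/(1+0.158)^5 = 26.9004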